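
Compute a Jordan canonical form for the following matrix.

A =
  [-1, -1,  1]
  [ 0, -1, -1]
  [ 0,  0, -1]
J_3(-1)

The characteristic polynomial is
  det(x·I − A) = x^3 + 3*x^2 + 3*x + 1 = (x + 1)^3

Eigenvalues and multiplicities (the geometric multiplicity of λ is n − rank(A − λI), which equals the number of Jordan blocks for λ):
  λ = -1: algebraic multiplicity = 3, geometric multiplicity = 1

Determining the block sizes for each eigenvalue:
  λ = -1: one block (gm = 1), so the single block has size am = 3 → block sizes [3]

Assembling the blocks gives a Jordan form
J =
  [-1,  1,  0]
  [ 0, -1,  1]
  [ 0,  0, -1]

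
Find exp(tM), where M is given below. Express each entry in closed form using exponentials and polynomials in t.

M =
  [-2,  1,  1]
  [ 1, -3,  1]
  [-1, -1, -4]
e^{tM} =
  [t^2*exp(-3*t)/2 + t*exp(-3*t) + exp(-3*t), t*exp(-3*t), t^2*exp(-3*t)/2 + t*exp(-3*t)]
  [t*exp(-3*t), exp(-3*t), t*exp(-3*t)]
  [-t^2*exp(-3*t)/2 - t*exp(-3*t), -t*exp(-3*t), -t^2*exp(-3*t)/2 - t*exp(-3*t) + exp(-3*t)]

Strategy: write M = P · J · P⁻¹ where J is a Jordan canonical form, so e^{tM} = P · e^{tJ} · P⁻¹, and e^{tJ} can be computed block-by-block.

M has Jordan form
J =
  [-3,  1,  0]
  [ 0, -3,  1]
  [ 0,  0, -3]
(up to reordering of blocks).

Per-block formulas:
  For a 3×3 Jordan block J_3(-3): exp(t · J_3(-3)) = e^(-3t)·(I + t·N + (t^2/2)·N^2), where N is the 3×3 nilpotent shift.

After assembling e^{tJ} and conjugating by P, we get:

e^{tM} =
  [t^2*exp(-3*t)/2 + t*exp(-3*t) + exp(-3*t), t*exp(-3*t), t^2*exp(-3*t)/2 + t*exp(-3*t)]
  [t*exp(-3*t), exp(-3*t), t*exp(-3*t)]
  [-t^2*exp(-3*t)/2 - t*exp(-3*t), -t*exp(-3*t), -t^2*exp(-3*t)/2 - t*exp(-3*t) + exp(-3*t)]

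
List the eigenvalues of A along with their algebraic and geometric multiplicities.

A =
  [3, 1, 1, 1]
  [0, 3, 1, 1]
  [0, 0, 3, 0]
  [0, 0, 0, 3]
λ = 3: alg = 4, geom = 2

Step 1 — factor the characteristic polynomial to read off the algebraic multiplicities:
  χ_A(x) = (x - 3)^4

Step 2 — compute geometric multiplicities via the rank-nullity identity g(λ) = n − rank(A − λI):
  rank(A − (3)·I) = 2, so dim ker(A − (3)·I) = n − 2 = 2

Summary:
  λ = 3: algebraic multiplicity = 4, geometric multiplicity = 2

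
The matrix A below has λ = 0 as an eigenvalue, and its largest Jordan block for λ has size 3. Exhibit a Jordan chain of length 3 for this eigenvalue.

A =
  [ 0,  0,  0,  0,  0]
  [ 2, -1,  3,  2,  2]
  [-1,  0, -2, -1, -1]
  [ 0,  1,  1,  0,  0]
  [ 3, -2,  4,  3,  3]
A Jordan chain for λ = 0 of length 3:
v_1 = (0, 1, -1, 1, 1)ᵀ
v_2 = (0, 2, -1, 0, 3)ᵀ
v_3 = (1, 0, 0, 0, 0)ᵀ

Let N = A − (0)·I. We want v_3 with N^3 v_3 = 0 but N^2 v_3 ≠ 0; then v_{j-1} := N · v_j for j = 3, …, 2.

Pick v_3 = (1, 0, 0, 0, 0)ᵀ.
Then v_2 = N · v_3 = (0, 2, -1, 0, 3)ᵀ.
Then v_1 = N · v_2 = (0, 1, -1, 1, 1)ᵀ.

Sanity check: (A − (0)·I) v_1 = (0, 0, 0, 0, 0)ᵀ = 0. ✓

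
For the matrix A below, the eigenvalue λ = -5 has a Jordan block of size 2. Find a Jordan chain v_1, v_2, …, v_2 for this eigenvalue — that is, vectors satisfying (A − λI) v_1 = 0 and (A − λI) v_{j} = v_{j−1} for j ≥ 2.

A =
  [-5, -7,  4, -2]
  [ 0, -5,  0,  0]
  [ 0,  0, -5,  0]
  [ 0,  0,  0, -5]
A Jordan chain for λ = -5 of length 2:
v_1 = (-7, 0, 0, 0)ᵀ
v_2 = (0, 1, 0, 0)ᵀ

Let N = A − (-5)·I. We want v_2 with N^2 v_2 = 0 but N^1 v_2 ≠ 0; then v_{j-1} := N · v_j for j = 2, …, 2.

Pick v_2 = (0, 1, 0, 0)ᵀ.
Then v_1 = N · v_2 = (-7, 0, 0, 0)ᵀ.

Sanity check: (A − (-5)·I) v_1 = (0, 0, 0, 0)ᵀ = 0. ✓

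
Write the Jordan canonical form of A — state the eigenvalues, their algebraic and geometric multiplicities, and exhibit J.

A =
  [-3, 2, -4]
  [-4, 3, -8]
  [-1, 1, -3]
J_2(-1) ⊕ J_1(-1)

The characteristic polynomial is
  det(x·I − A) = x^3 + 3*x^2 + 3*x + 1 = (x + 1)^3

Eigenvalues and multiplicities (the geometric multiplicity of λ is n − rank(A − λI), which equals the number of Jordan blocks for λ):
  λ = -1: algebraic multiplicity = 3, geometric multiplicity = 2

Determining the block sizes for each eigenvalue:
  λ = -1: 2 blocks summing to 3 forces exactly one block of size 2 and the rest size 1 → block sizes [2, 1]

Assembling the blocks gives a Jordan form
J =
  [-1,  1,  0]
  [ 0, -1,  0]
  [ 0,  0, -1]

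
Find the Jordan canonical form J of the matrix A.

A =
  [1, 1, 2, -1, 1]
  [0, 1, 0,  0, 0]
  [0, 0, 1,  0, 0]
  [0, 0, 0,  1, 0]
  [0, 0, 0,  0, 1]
J_2(1) ⊕ J_1(1) ⊕ J_1(1) ⊕ J_1(1)

The characteristic polynomial is
  det(x·I − A) = x^5 - 5*x^4 + 10*x^3 - 10*x^2 + 5*x - 1 = (x - 1)^5

Eigenvalues and multiplicities (the geometric multiplicity of λ is n − rank(A − λI), which equals the number of Jordan blocks for λ):
  λ = 1: algebraic multiplicity = 5, geometric multiplicity = 4

Determining the block sizes for each eigenvalue:
  λ = 1: 4 blocks summing to 5 forces exactly one block of size 2 and the rest size 1 → block sizes [2, 1, 1, 1]

Assembling the blocks gives a Jordan form
J =
  [1, 1, 0, 0, 0]
  [0, 1, 0, 0, 0]
  [0, 0, 1, 0, 0]
  [0, 0, 0, 1, 0]
  [0, 0, 0, 0, 1]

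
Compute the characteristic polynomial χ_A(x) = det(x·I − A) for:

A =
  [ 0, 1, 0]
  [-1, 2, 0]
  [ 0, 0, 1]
x^3 - 3*x^2 + 3*x - 1

Expanding det(x·I − A) (e.g. by cofactor expansion or by noting that A is similar to its Jordan form J, which has the same characteristic polynomial as A) gives
  χ_A(x) = x^3 - 3*x^2 + 3*x - 1
which factors as (x - 1)^3. The eigenvalues (with algebraic multiplicities) are λ = 1 with multiplicity 3.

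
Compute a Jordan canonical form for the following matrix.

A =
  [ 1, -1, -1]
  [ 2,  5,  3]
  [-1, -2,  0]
J_3(2)

The characteristic polynomial is
  det(x·I − A) = x^3 - 6*x^2 + 12*x - 8 = (x - 2)^3

Eigenvalues and multiplicities (the geometric multiplicity of λ is n − rank(A − λI), which equals the number of Jordan blocks for λ):
  λ = 2: algebraic multiplicity = 3, geometric multiplicity = 1

Determining the block sizes for each eigenvalue:
  λ = 2: one block (gm = 1), so the single block has size am = 3 → block sizes [3]

Assembling the blocks gives a Jordan form
J =
  [2, 1, 0]
  [0, 2, 1]
  [0, 0, 2]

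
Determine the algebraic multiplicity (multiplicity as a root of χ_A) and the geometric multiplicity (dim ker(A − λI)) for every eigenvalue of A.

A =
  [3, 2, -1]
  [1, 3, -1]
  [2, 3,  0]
λ = 2: alg = 3, geom = 1

Step 1 — factor the characteristic polynomial to read off the algebraic multiplicities:
  χ_A(x) = (x - 2)^3

Step 2 — compute geometric multiplicities via the rank-nullity identity g(λ) = n − rank(A − λI):
  rank(A − (2)·I) = 2, so dim ker(A − (2)·I) = n − 2 = 1

Summary:
  λ = 2: algebraic multiplicity = 3, geometric multiplicity = 1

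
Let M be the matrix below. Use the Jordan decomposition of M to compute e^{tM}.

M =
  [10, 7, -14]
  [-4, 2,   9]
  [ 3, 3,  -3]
e^{tM} =
  [-21*t^2*exp(3*t)/2 + 7*t*exp(3*t) + exp(3*t), 7*t*exp(3*t), 49*t^2*exp(3*t)/2 - 14*t*exp(3*t)]
  [3*t^2*exp(3*t)/2 - 4*t*exp(3*t), -t*exp(3*t) + exp(3*t), -7*t^2*exp(3*t)/2 + 9*t*exp(3*t)]
  [-9*t^2*exp(3*t)/2 + 3*t*exp(3*t), 3*t*exp(3*t), 21*t^2*exp(3*t)/2 - 6*t*exp(3*t) + exp(3*t)]

Strategy: write M = P · J · P⁻¹ where J is a Jordan canonical form, so e^{tM} = P · e^{tJ} · P⁻¹, and e^{tJ} can be computed block-by-block.

M has Jordan form
J =
  [3, 1, 0]
  [0, 3, 1]
  [0, 0, 3]
(up to reordering of blocks).

Per-block formulas:
  For a 3×3 Jordan block J_3(3): exp(t · J_3(3)) = e^(3t)·(I + t·N + (t^2/2)·N^2), where N is the 3×3 nilpotent shift.

After assembling e^{tJ} and conjugating by P, we get:

e^{tM} =
  [-21*t^2*exp(3*t)/2 + 7*t*exp(3*t) + exp(3*t), 7*t*exp(3*t), 49*t^2*exp(3*t)/2 - 14*t*exp(3*t)]
  [3*t^2*exp(3*t)/2 - 4*t*exp(3*t), -t*exp(3*t) + exp(3*t), -7*t^2*exp(3*t)/2 + 9*t*exp(3*t)]
  [-9*t^2*exp(3*t)/2 + 3*t*exp(3*t), 3*t*exp(3*t), 21*t^2*exp(3*t)/2 - 6*t*exp(3*t) + exp(3*t)]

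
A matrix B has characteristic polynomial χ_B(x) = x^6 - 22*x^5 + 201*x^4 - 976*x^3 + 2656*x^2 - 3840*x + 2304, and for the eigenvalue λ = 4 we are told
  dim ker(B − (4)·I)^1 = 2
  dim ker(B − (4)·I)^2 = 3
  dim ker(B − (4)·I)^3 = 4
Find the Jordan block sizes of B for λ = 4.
Block sizes for λ = 4: [3, 1]

From the dimensions of kernels of powers, the number of Jordan blocks of size at least j is d_j − d_{j−1} where d_j = dim ker(N^j) (with d_0 = 0). Computing the differences gives [2, 1, 1].
The number of blocks of size exactly k is (#blocks of size ≥ k) − (#blocks of size ≥ k + 1), so the partition is: 1 block(s) of size 1, 1 block(s) of size 3.
In nonincreasing order the block sizes are [3, 1].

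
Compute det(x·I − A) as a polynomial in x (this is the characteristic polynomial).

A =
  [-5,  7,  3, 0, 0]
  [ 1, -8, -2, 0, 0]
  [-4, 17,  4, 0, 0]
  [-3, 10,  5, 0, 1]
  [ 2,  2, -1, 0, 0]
x^5 + 9*x^4 + 27*x^3 + 27*x^2

Expanding det(x·I − A) (e.g. by cofactor expansion or by noting that A is similar to its Jordan form J, which has the same characteristic polynomial as A) gives
  χ_A(x) = x^5 + 9*x^4 + 27*x^3 + 27*x^2
which factors as x^2*(x + 3)^3. The eigenvalues (with algebraic multiplicities) are λ = -3 with multiplicity 3, λ = 0 with multiplicity 2.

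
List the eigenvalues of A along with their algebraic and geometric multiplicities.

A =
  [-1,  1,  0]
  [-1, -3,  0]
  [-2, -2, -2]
λ = -2: alg = 3, geom = 2

Step 1 — factor the characteristic polynomial to read off the algebraic multiplicities:
  χ_A(x) = (x + 2)^3

Step 2 — compute geometric multiplicities via the rank-nullity identity g(λ) = n − rank(A − λI):
  rank(A − (-2)·I) = 1, so dim ker(A − (-2)·I) = n − 1 = 2

Summary:
  λ = -2: algebraic multiplicity = 3, geometric multiplicity = 2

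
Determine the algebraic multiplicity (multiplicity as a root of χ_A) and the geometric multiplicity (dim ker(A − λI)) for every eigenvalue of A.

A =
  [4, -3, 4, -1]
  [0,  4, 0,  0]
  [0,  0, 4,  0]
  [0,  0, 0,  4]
λ = 4: alg = 4, geom = 3

Step 1 — factor the characteristic polynomial to read off the algebraic multiplicities:
  χ_A(x) = (x - 4)^4

Step 2 — compute geometric multiplicities via the rank-nullity identity g(λ) = n − rank(A − λI):
  rank(A − (4)·I) = 1, so dim ker(A − (4)·I) = n − 1 = 3

Summary:
  λ = 4: algebraic multiplicity = 4, geometric multiplicity = 3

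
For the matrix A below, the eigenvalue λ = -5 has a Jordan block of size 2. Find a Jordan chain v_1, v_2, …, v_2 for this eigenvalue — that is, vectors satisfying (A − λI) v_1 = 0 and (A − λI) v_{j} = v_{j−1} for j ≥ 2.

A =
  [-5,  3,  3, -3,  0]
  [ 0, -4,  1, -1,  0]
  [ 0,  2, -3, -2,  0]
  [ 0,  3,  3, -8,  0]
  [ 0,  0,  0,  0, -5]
A Jordan chain for λ = -5 of length 2:
v_1 = (3, 1, 2, 3, 0)ᵀ
v_2 = (0, 1, 0, 0, 0)ᵀ

Let N = A − (-5)·I. We want v_2 with N^2 v_2 = 0 but N^1 v_2 ≠ 0; then v_{j-1} := N · v_j for j = 2, …, 2.

Pick v_2 = (0, 1, 0, 0, 0)ᵀ.
Then v_1 = N · v_2 = (3, 1, 2, 3, 0)ᵀ.

Sanity check: (A − (-5)·I) v_1 = (0, 0, 0, 0, 0)ᵀ = 0. ✓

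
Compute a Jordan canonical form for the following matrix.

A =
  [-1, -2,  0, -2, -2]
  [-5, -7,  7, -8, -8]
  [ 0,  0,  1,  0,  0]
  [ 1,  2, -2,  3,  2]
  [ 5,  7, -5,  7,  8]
J_1(0) ⊕ J_2(1) ⊕ J_2(1)

The characteristic polynomial is
  det(x·I − A) = x^5 - 4*x^4 + 6*x^3 - 4*x^2 + x = x*(x - 1)^4

Eigenvalues and multiplicities (the geometric multiplicity of λ is n − rank(A − λI), which equals the number of Jordan blocks for λ):
  λ = 0: algebraic multiplicity = 1, geometric multiplicity = 1
  λ = 1: algebraic multiplicity = 4, geometric multiplicity = 2

Determining the block sizes for each eigenvalue:
  λ = 0: one block (gm = 1), so the single block has size am = 1 → block sizes [1]
  λ = 1: with am = 4 and gm = 2, the partition is not yet determined (e.g. several partitions of 4 into 2 parts exist). Let N = A − (1)·I. Computing rank(N^1) = 3, rank(N^2) = 1; the number of blocks of size ≥ j is rank(N^{j−1}) − rank(N^j), giving [2, 2]. So we have 2 block(s) of size 2 → block sizes [2, 2]

Assembling the blocks gives a Jordan form
J =
  [0, 0, 0, 0, 0]
  [0, 1, 1, 0, 0]
  [0, 0, 1, 0, 0]
  [0, 0, 0, 1, 1]
  [0, 0, 0, 0, 1]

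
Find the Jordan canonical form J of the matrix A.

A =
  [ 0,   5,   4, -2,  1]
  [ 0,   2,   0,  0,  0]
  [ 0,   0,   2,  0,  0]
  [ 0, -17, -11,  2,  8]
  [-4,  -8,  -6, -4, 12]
J_2(2) ⊕ J_1(2) ⊕ J_2(6)

The characteristic polynomial is
  det(x·I − A) = x^5 - 18*x^4 + 120*x^3 - 368*x^2 + 528*x - 288 = (x - 6)^2*(x - 2)^3

Eigenvalues and multiplicities (the geometric multiplicity of λ is n − rank(A − λI), which equals the number of Jordan blocks for λ):
  λ = 2: algebraic multiplicity = 3, geometric multiplicity = 2
  λ = 6: algebraic multiplicity = 2, geometric multiplicity = 1

Determining the block sizes for each eigenvalue:
  λ = 2: 2 blocks summing to 3 forces exactly one block of size 2 and the rest size 1 → block sizes [2, 1]
  λ = 6: one block (gm = 1), so the single block has size am = 2 → block sizes [2]

Assembling the blocks gives a Jordan form
J =
  [2, 1, 0, 0, 0]
  [0, 2, 0, 0, 0]
  [0, 0, 2, 0, 0]
  [0, 0, 0, 6, 1]
  [0, 0, 0, 0, 6]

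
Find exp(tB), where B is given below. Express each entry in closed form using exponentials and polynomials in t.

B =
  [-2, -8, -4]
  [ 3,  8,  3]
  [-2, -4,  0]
e^{tB} =
  [-4*t*exp(2*t) + exp(2*t), -8*t*exp(2*t), -4*t*exp(2*t)]
  [3*t*exp(2*t), 6*t*exp(2*t) + exp(2*t), 3*t*exp(2*t)]
  [-2*t*exp(2*t), -4*t*exp(2*t), -2*t*exp(2*t) + exp(2*t)]

Strategy: write B = P · J · P⁻¹ where J is a Jordan canonical form, so e^{tB} = P · e^{tJ} · P⁻¹, and e^{tJ} can be computed block-by-block.

B has Jordan form
J =
  [2, 1, 0]
  [0, 2, 0]
  [0, 0, 2]
(up to reordering of blocks).

Per-block formulas:
  For a 2×2 Jordan block J_2(2): exp(t · J_2(2)) = e^(2t)·(I + t·N), where N is the 2×2 nilpotent shift.
  For a 1×1 block at λ = 2: exp(t · [2]) = [e^(2t)].

After assembling e^{tJ} and conjugating by P, we get:

e^{tB} =
  [-4*t*exp(2*t) + exp(2*t), -8*t*exp(2*t), -4*t*exp(2*t)]
  [3*t*exp(2*t), 6*t*exp(2*t) + exp(2*t), 3*t*exp(2*t)]
  [-2*t*exp(2*t), -4*t*exp(2*t), -2*t*exp(2*t) + exp(2*t)]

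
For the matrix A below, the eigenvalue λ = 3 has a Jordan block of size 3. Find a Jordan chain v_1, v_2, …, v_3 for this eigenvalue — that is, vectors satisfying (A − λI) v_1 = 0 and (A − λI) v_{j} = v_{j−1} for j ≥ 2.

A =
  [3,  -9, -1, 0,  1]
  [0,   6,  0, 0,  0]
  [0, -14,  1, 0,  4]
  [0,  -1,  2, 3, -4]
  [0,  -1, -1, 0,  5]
A Jordan chain for λ = 3 of length 3:
v_1 = (1, 0, 0, 0, 0)ᵀ
v_2 = (-1, 0, -2, 2, -1)ᵀ
v_3 = (0, 0, 1, 0, 0)ᵀ

Let N = A − (3)·I. We want v_3 with N^3 v_3 = 0 but N^2 v_3 ≠ 0; then v_{j-1} := N · v_j for j = 3, …, 2.

Pick v_3 = (0, 0, 1, 0, 0)ᵀ.
Then v_2 = N · v_3 = (-1, 0, -2, 2, -1)ᵀ.
Then v_1 = N · v_2 = (1, 0, 0, 0, 0)ᵀ.

Sanity check: (A − (3)·I) v_1 = (0, 0, 0, 0, 0)ᵀ = 0. ✓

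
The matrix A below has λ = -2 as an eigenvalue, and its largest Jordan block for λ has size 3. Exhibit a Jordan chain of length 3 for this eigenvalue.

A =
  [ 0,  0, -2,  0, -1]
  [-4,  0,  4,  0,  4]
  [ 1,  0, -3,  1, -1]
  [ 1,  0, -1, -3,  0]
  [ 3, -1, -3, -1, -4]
A Jordan chain for λ = -2 of length 3:
v_1 = (-1, 0, -1, 0, 0)ᵀ
v_2 = (2, -4, 1, 1, 3)ᵀ
v_3 = (1, 0, 0, 0, 0)ᵀ

Let N = A − (-2)·I. We want v_3 with N^3 v_3 = 0 but N^2 v_3 ≠ 0; then v_{j-1} := N · v_j for j = 3, …, 2.

Pick v_3 = (1, 0, 0, 0, 0)ᵀ.
Then v_2 = N · v_3 = (2, -4, 1, 1, 3)ᵀ.
Then v_1 = N · v_2 = (-1, 0, -1, 0, 0)ᵀ.

Sanity check: (A − (-2)·I) v_1 = (0, 0, 0, 0, 0)ᵀ = 0. ✓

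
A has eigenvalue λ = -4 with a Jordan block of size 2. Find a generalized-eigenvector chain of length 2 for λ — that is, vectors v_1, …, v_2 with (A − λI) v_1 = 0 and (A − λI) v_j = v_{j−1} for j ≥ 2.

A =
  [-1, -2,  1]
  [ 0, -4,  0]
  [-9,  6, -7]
A Jordan chain for λ = -4 of length 2:
v_1 = (3, 0, -9)ᵀ
v_2 = (1, 0, 0)ᵀ

Let N = A − (-4)·I. We want v_2 with N^2 v_2 = 0 but N^1 v_2 ≠ 0; then v_{j-1} := N · v_j for j = 2, …, 2.

Pick v_2 = (1, 0, 0)ᵀ.
Then v_1 = N · v_2 = (3, 0, -9)ᵀ.

Sanity check: (A − (-4)·I) v_1 = (0, 0, 0)ᵀ = 0. ✓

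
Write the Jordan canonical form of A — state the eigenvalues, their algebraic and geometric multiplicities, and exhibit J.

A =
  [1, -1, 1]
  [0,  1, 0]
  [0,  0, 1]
J_2(1) ⊕ J_1(1)

The characteristic polynomial is
  det(x·I − A) = x^3 - 3*x^2 + 3*x - 1 = (x - 1)^3

Eigenvalues and multiplicities (the geometric multiplicity of λ is n − rank(A − λI), which equals the number of Jordan blocks for λ):
  λ = 1: algebraic multiplicity = 3, geometric multiplicity = 2

Determining the block sizes for each eigenvalue:
  λ = 1: 2 blocks summing to 3 forces exactly one block of size 2 and the rest size 1 → block sizes [2, 1]

Assembling the blocks gives a Jordan form
J =
  [1, 1, 0]
  [0, 1, 0]
  [0, 0, 1]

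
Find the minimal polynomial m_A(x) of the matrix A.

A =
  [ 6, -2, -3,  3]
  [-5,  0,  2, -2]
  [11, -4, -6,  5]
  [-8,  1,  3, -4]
x^3 + 3*x^2 + 3*x + 1

The characteristic polynomial is χ_A(x) = (x + 1)^4, so the eigenvalues are known. The minimal polynomial is
  m_A(x) = Π_λ (x − λ)^{k_λ}
where k_λ is the size of the *largest* Jordan block for λ (equivalently, the smallest k with (A − λI)^k v = 0 for every generalised eigenvector v of λ).

  λ = -1: largest Jordan block has size 3, contributing (x + 1)^3

So m_A(x) = (x + 1)^3 = x^3 + 3*x^2 + 3*x + 1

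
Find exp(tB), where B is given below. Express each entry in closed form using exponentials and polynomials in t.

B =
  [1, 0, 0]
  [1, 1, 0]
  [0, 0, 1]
e^{tB} =
  [exp(t), 0, 0]
  [t*exp(t), exp(t), 0]
  [0, 0, exp(t)]

Strategy: write B = P · J · P⁻¹ where J is a Jordan canonical form, so e^{tB} = P · e^{tJ} · P⁻¹, and e^{tJ} can be computed block-by-block.

B has Jordan form
J =
  [1, 1, 0]
  [0, 1, 0]
  [0, 0, 1]
(up to reordering of blocks).

Per-block formulas:
  For a 1×1 block at λ = 1: exp(t · [1]) = [e^(1t)].
  For a 2×2 Jordan block J_2(1): exp(t · J_2(1)) = e^(1t)·(I + t·N), where N is the 2×2 nilpotent shift.

After assembling e^{tJ} and conjugating by P, we get:

e^{tB} =
  [exp(t), 0, 0]
  [t*exp(t), exp(t), 0]
  [0, 0, exp(t)]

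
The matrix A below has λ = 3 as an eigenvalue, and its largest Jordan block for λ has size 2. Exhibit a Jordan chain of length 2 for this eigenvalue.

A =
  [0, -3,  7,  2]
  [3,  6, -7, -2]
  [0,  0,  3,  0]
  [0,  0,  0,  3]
A Jordan chain for λ = 3 of length 2:
v_1 = (-3, 3, 0, 0)ᵀ
v_2 = (1, 0, 0, 0)ᵀ

Let N = A − (3)·I. We want v_2 with N^2 v_2 = 0 but N^1 v_2 ≠ 0; then v_{j-1} := N · v_j for j = 2, …, 2.

Pick v_2 = (1, 0, 0, 0)ᵀ.
Then v_1 = N · v_2 = (-3, 3, 0, 0)ᵀ.

Sanity check: (A − (3)·I) v_1 = (0, 0, 0, 0)ᵀ = 0. ✓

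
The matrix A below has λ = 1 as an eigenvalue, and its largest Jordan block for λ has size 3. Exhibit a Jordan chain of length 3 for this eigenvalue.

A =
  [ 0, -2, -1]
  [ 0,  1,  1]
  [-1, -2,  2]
A Jordan chain for λ = 1 of length 3:
v_1 = (2, -1, 0)ᵀ
v_2 = (-1, 0, -1)ᵀ
v_3 = (1, 0, 0)ᵀ

Let N = A − (1)·I. We want v_3 with N^3 v_3 = 0 but N^2 v_3 ≠ 0; then v_{j-1} := N · v_j for j = 3, …, 2.

Pick v_3 = (1, 0, 0)ᵀ.
Then v_2 = N · v_3 = (-1, 0, -1)ᵀ.
Then v_1 = N · v_2 = (2, -1, 0)ᵀ.

Sanity check: (A − (1)·I) v_1 = (0, 0, 0)ᵀ = 0. ✓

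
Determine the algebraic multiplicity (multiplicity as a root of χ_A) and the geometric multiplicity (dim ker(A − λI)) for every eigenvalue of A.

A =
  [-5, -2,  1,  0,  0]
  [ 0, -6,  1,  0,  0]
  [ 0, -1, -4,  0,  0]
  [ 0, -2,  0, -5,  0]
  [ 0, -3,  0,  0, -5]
λ = -5: alg = 5, geom = 3

Step 1 — factor the characteristic polynomial to read off the algebraic multiplicities:
  χ_A(x) = (x + 5)^5

Step 2 — compute geometric multiplicities via the rank-nullity identity g(λ) = n − rank(A − λI):
  rank(A − (-5)·I) = 2, so dim ker(A − (-5)·I) = n − 2 = 3

Summary:
  λ = -5: algebraic multiplicity = 5, geometric multiplicity = 3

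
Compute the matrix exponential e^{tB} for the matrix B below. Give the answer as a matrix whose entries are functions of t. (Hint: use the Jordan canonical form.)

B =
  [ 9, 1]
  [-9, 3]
e^{tB} =
  [3*t*exp(6*t) + exp(6*t), t*exp(6*t)]
  [-9*t*exp(6*t), -3*t*exp(6*t) + exp(6*t)]

Strategy: write B = P · J · P⁻¹ where J is a Jordan canonical form, so e^{tB} = P · e^{tJ} · P⁻¹, and e^{tJ} can be computed block-by-block.

B has Jordan form
J =
  [6, 1]
  [0, 6]
(up to reordering of blocks).

Per-block formulas:
  For a 2×2 Jordan block J_2(6): exp(t · J_2(6)) = e^(6t)·(I + t·N), where N is the 2×2 nilpotent shift.

After assembling e^{tJ} and conjugating by P, we get:

e^{tB} =
  [3*t*exp(6*t) + exp(6*t), t*exp(6*t)]
  [-9*t*exp(6*t), -3*t*exp(6*t) + exp(6*t)]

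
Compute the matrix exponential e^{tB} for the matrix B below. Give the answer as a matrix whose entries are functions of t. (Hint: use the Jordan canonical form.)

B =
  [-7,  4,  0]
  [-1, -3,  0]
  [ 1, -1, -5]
e^{tB} =
  [-2*t*exp(-5*t) + exp(-5*t), 4*t*exp(-5*t), 0]
  [-t*exp(-5*t), 2*t*exp(-5*t) + exp(-5*t), 0]
  [-t^2*exp(-5*t)/2 + t*exp(-5*t), t^2*exp(-5*t) - t*exp(-5*t), exp(-5*t)]

Strategy: write B = P · J · P⁻¹ where J is a Jordan canonical form, so e^{tB} = P · e^{tJ} · P⁻¹, and e^{tJ} can be computed block-by-block.

B has Jordan form
J =
  [-5,  1,  0]
  [ 0, -5,  1]
  [ 0,  0, -5]
(up to reordering of blocks).

Per-block formulas:
  For a 3×3 Jordan block J_3(-5): exp(t · J_3(-5)) = e^(-5t)·(I + t·N + (t^2/2)·N^2), where N is the 3×3 nilpotent shift.

After assembling e^{tJ} and conjugating by P, we get:

e^{tB} =
  [-2*t*exp(-5*t) + exp(-5*t), 4*t*exp(-5*t), 0]
  [-t*exp(-5*t), 2*t*exp(-5*t) + exp(-5*t), 0]
  [-t^2*exp(-5*t)/2 + t*exp(-5*t), t^2*exp(-5*t) - t*exp(-5*t), exp(-5*t)]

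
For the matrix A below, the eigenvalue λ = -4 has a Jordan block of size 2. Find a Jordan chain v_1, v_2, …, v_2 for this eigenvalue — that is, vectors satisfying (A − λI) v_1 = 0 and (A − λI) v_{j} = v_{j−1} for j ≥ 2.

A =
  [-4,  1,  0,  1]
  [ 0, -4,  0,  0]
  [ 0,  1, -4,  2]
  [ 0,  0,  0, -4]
A Jordan chain for λ = -4 of length 2:
v_1 = (1, 0, 1, 0)ᵀ
v_2 = (0, 1, 0, 0)ᵀ

Let N = A − (-4)·I. We want v_2 with N^2 v_2 = 0 but N^1 v_2 ≠ 0; then v_{j-1} := N · v_j for j = 2, …, 2.

Pick v_2 = (0, 1, 0, 0)ᵀ.
Then v_1 = N · v_2 = (1, 0, 1, 0)ᵀ.

Sanity check: (A − (-4)·I) v_1 = (0, 0, 0, 0)ᵀ = 0. ✓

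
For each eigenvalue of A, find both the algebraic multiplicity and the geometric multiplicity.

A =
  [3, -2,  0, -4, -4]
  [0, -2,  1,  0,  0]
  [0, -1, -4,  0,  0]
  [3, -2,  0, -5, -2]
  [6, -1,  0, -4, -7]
λ = -3: alg = 5, geom = 2

Step 1 — factor the characteristic polynomial to read off the algebraic multiplicities:
  χ_A(x) = (x + 3)^5

Step 2 — compute geometric multiplicities via the rank-nullity identity g(λ) = n − rank(A − λI):
  rank(A − (-3)·I) = 3, so dim ker(A − (-3)·I) = n − 3 = 2

Summary:
  λ = -3: algebraic multiplicity = 5, geometric multiplicity = 2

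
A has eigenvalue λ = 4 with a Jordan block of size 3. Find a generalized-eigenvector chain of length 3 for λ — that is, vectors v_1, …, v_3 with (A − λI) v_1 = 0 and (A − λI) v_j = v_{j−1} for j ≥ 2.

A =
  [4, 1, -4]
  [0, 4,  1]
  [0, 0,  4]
A Jordan chain for λ = 4 of length 3:
v_1 = (1, 0, 0)ᵀ
v_2 = (-4, 1, 0)ᵀ
v_3 = (0, 0, 1)ᵀ

Let N = A − (4)·I. We want v_3 with N^3 v_3 = 0 but N^2 v_3 ≠ 0; then v_{j-1} := N · v_j for j = 3, …, 2.

Pick v_3 = (0, 0, 1)ᵀ.
Then v_2 = N · v_3 = (-4, 1, 0)ᵀ.
Then v_1 = N · v_2 = (1, 0, 0)ᵀ.

Sanity check: (A − (4)·I) v_1 = (0, 0, 0)ᵀ = 0. ✓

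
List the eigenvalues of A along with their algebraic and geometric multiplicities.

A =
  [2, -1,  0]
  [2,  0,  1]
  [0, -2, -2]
λ = 0: alg = 3, geom = 1

Step 1 — factor the characteristic polynomial to read off the algebraic multiplicities:
  χ_A(x) = x^3

Step 2 — compute geometric multiplicities via the rank-nullity identity g(λ) = n − rank(A − λI):
  rank(A − (0)·I) = 2, so dim ker(A − (0)·I) = n − 2 = 1

Summary:
  λ = 0: algebraic multiplicity = 3, geometric multiplicity = 1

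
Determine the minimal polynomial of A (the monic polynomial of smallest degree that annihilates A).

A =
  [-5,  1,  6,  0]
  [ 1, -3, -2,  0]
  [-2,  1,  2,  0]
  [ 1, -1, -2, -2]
x^3 + 6*x^2 + 12*x + 8

The characteristic polynomial is χ_A(x) = (x + 2)^4, so the eigenvalues are known. The minimal polynomial is
  m_A(x) = Π_λ (x − λ)^{k_λ}
where k_λ is the size of the *largest* Jordan block for λ (equivalently, the smallest k with (A − λI)^k v = 0 for every generalised eigenvector v of λ).

  λ = -2: largest Jordan block has size 3, contributing (x + 2)^3

So m_A(x) = (x + 2)^3 = x^3 + 6*x^2 + 12*x + 8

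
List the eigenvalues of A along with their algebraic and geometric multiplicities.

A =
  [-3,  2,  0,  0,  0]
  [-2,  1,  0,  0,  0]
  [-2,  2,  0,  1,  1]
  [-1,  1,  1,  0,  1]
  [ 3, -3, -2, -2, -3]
λ = -1: alg = 5, geom = 3

Step 1 — factor the characteristic polynomial to read off the algebraic multiplicities:
  χ_A(x) = (x + 1)^5

Step 2 — compute geometric multiplicities via the rank-nullity identity g(λ) = n − rank(A − λI):
  rank(A − (-1)·I) = 2, so dim ker(A − (-1)·I) = n − 2 = 3

Summary:
  λ = -1: algebraic multiplicity = 5, geometric multiplicity = 3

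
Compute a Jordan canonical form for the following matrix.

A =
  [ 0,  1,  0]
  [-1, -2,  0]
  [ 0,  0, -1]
J_2(-1) ⊕ J_1(-1)

The characteristic polynomial is
  det(x·I − A) = x^3 + 3*x^2 + 3*x + 1 = (x + 1)^3

Eigenvalues and multiplicities (the geometric multiplicity of λ is n − rank(A − λI), which equals the number of Jordan blocks for λ):
  λ = -1: algebraic multiplicity = 3, geometric multiplicity = 2

Determining the block sizes for each eigenvalue:
  λ = -1: 2 blocks summing to 3 forces exactly one block of size 2 and the rest size 1 → block sizes [2, 1]

Assembling the blocks gives a Jordan form
J =
  [-1,  1,  0]
  [ 0, -1,  0]
  [ 0,  0, -1]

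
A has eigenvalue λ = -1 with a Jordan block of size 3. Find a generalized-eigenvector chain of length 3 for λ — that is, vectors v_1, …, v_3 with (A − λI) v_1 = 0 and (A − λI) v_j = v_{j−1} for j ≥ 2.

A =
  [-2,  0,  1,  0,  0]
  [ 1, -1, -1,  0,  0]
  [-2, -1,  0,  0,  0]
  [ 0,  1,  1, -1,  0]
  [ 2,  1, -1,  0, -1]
A Jordan chain for λ = -1 of length 3:
v_1 = (-1, 1, -1, -1, 1)ᵀ
v_2 = (-1, 1, -2, 0, 2)ᵀ
v_3 = (1, 0, 0, 0, 0)ᵀ

Let N = A − (-1)·I. We want v_3 with N^3 v_3 = 0 but N^2 v_3 ≠ 0; then v_{j-1} := N · v_j for j = 3, …, 2.

Pick v_3 = (1, 0, 0, 0, 0)ᵀ.
Then v_2 = N · v_3 = (-1, 1, -2, 0, 2)ᵀ.
Then v_1 = N · v_2 = (-1, 1, -1, -1, 1)ᵀ.

Sanity check: (A − (-1)·I) v_1 = (0, 0, 0, 0, 0)ᵀ = 0. ✓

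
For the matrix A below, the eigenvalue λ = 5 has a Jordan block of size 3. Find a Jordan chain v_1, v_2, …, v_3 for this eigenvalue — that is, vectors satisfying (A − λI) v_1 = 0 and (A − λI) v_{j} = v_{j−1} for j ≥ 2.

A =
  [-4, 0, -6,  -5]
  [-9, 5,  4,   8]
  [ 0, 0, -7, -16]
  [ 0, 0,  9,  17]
A Jordan chain for λ = 5 of length 3:
v_1 = (0, 3, 0, 0)ᵀ
v_2 = (-3, -13, 12, -9)ᵀ
v_3 = (1, 0, -1, 0)ᵀ

Let N = A − (5)·I. We want v_3 with N^3 v_3 = 0 but N^2 v_3 ≠ 0; then v_{j-1} := N · v_j for j = 3, …, 2.

Pick v_3 = (1, 0, -1, 0)ᵀ.
Then v_2 = N · v_3 = (-3, -13, 12, -9)ᵀ.
Then v_1 = N · v_2 = (0, 3, 0, 0)ᵀ.

Sanity check: (A − (5)·I) v_1 = (0, 0, 0, 0)ᵀ = 0. ✓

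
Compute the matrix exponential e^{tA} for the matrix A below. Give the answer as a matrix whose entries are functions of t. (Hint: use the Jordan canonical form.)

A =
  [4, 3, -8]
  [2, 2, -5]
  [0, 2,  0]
e^{tA} =
  [5*t^2*exp(2*t) + 2*t*exp(2*t) + exp(2*t), -5*t^2*exp(2*t) + 3*t*exp(2*t), -15*t^2*exp(2*t)/2 - 8*t*exp(2*t)]
  [2*t^2*exp(2*t) + 2*t*exp(2*t), -2*t^2*exp(2*t) + exp(2*t), -3*t^2*exp(2*t) - 5*t*exp(2*t)]
  [2*t^2*exp(2*t), -2*t^2*exp(2*t) + 2*t*exp(2*t), -3*t^2*exp(2*t) - 2*t*exp(2*t) + exp(2*t)]

Strategy: write A = P · J · P⁻¹ where J is a Jordan canonical form, so e^{tA} = P · e^{tJ} · P⁻¹, and e^{tJ} can be computed block-by-block.

A has Jordan form
J =
  [2, 1, 0]
  [0, 2, 1]
  [0, 0, 2]
(up to reordering of blocks).

Per-block formulas:
  For a 3×3 Jordan block J_3(2): exp(t · J_3(2)) = e^(2t)·(I + t·N + (t^2/2)·N^2), where N is the 3×3 nilpotent shift.

After assembling e^{tJ} and conjugating by P, we get:

e^{tA} =
  [5*t^2*exp(2*t) + 2*t*exp(2*t) + exp(2*t), -5*t^2*exp(2*t) + 3*t*exp(2*t), -15*t^2*exp(2*t)/2 - 8*t*exp(2*t)]
  [2*t^2*exp(2*t) + 2*t*exp(2*t), -2*t^2*exp(2*t) + exp(2*t), -3*t^2*exp(2*t) - 5*t*exp(2*t)]
  [2*t^2*exp(2*t), -2*t^2*exp(2*t) + 2*t*exp(2*t), -3*t^2*exp(2*t) - 2*t*exp(2*t) + exp(2*t)]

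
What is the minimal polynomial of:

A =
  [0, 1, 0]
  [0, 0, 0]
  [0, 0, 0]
x^2

The characteristic polynomial is χ_A(x) = x^3, so the eigenvalues are known. The minimal polynomial is
  m_A(x) = Π_λ (x − λ)^{k_λ}
where k_λ is the size of the *largest* Jordan block for λ (equivalently, the smallest k with (A − λI)^k v = 0 for every generalised eigenvector v of λ).

  λ = 0: largest Jordan block has size 2, contributing (x − 0)^2

So m_A(x) = x^2 = x^2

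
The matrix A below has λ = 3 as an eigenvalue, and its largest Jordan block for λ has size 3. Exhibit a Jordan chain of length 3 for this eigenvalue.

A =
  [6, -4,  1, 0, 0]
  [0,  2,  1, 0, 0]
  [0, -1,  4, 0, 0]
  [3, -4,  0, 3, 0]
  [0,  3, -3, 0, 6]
A Jordan chain for λ = 3 of length 3:
v_1 = (0, 0, 0, 1, 0)ᵀ
v_2 = (-1, -1, -1, -1, 0)ᵀ
v_3 = (1, 1, 0, 0, -1)ᵀ

Let N = A − (3)·I. We want v_3 with N^3 v_3 = 0 but N^2 v_3 ≠ 0; then v_{j-1} := N · v_j for j = 3, …, 2.

Pick v_3 = (1, 1, 0, 0, -1)ᵀ.
Then v_2 = N · v_3 = (-1, -1, -1, -1, 0)ᵀ.
Then v_1 = N · v_2 = (0, 0, 0, 1, 0)ᵀ.

Sanity check: (A − (3)·I) v_1 = (0, 0, 0, 0, 0)ᵀ = 0. ✓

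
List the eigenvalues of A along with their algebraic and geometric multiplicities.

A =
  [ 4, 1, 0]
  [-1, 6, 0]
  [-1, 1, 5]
λ = 5: alg = 3, geom = 2

Step 1 — factor the characteristic polynomial to read off the algebraic multiplicities:
  χ_A(x) = (x - 5)^3

Step 2 — compute geometric multiplicities via the rank-nullity identity g(λ) = n − rank(A − λI):
  rank(A − (5)·I) = 1, so dim ker(A − (5)·I) = n − 1 = 2

Summary:
  λ = 5: algebraic multiplicity = 3, geometric multiplicity = 2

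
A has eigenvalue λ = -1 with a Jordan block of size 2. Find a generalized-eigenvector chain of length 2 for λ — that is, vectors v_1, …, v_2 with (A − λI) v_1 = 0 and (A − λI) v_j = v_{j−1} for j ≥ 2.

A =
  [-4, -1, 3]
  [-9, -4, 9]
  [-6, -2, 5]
A Jordan chain for λ = -1 of length 2:
v_1 = (-3, -9, -6)ᵀ
v_2 = (1, 0, 0)ᵀ

Let N = A − (-1)·I. We want v_2 with N^2 v_2 = 0 but N^1 v_2 ≠ 0; then v_{j-1} := N · v_j for j = 2, …, 2.

Pick v_2 = (1, 0, 0)ᵀ.
Then v_1 = N · v_2 = (-3, -9, -6)ᵀ.

Sanity check: (A − (-1)·I) v_1 = (0, 0, 0)ᵀ = 0. ✓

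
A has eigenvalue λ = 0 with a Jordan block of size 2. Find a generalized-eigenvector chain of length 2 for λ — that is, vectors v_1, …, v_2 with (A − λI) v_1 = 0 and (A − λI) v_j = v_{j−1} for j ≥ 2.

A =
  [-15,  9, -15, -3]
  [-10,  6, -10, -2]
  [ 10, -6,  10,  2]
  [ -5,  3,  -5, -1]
A Jordan chain for λ = 0 of length 2:
v_1 = (-15, -10, 10, -5)ᵀ
v_2 = (1, 0, 0, 0)ᵀ

Let N = A − (0)·I. We want v_2 with N^2 v_2 = 0 but N^1 v_2 ≠ 0; then v_{j-1} := N · v_j for j = 2, …, 2.

Pick v_2 = (1, 0, 0, 0)ᵀ.
Then v_1 = N · v_2 = (-15, -10, 10, -5)ᵀ.

Sanity check: (A − (0)·I) v_1 = (0, 0, 0, 0)ᵀ = 0. ✓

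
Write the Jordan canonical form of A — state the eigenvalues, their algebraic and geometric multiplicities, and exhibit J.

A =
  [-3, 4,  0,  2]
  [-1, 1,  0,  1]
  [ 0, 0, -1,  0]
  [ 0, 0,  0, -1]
J_2(-1) ⊕ J_1(-1) ⊕ J_1(-1)

The characteristic polynomial is
  det(x·I − A) = x^4 + 4*x^3 + 6*x^2 + 4*x + 1 = (x + 1)^4

Eigenvalues and multiplicities (the geometric multiplicity of λ is n − rank(A − λI), which equals the number of Jordan blocks for λ):
  λ = -1: algebraic multiplicity = 4, geometric multiplicity = 3

Determining the block sizes for each eigenvalue:
  λ = -1: 3 blocks summing to 4 forces exactly one block of size 2 and the rest size 1 → block sizes [2, 1, 1]

Assembling the blocks gives a Jordan form
J =
  [-1,  1,  0,  0]
  [ 0, -1,  0,  0]
  [ 0,  0, -1,  0]
  [ 0,  0,  0, -1]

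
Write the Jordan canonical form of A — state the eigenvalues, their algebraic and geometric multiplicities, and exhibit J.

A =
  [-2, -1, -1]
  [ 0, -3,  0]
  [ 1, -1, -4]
J_2(-3) ⊕ J_1(-3)

The characteristic polynomial is
  det(x·I − A) = x^3 + 9*x^2 + 27*x + 27 = (x + 3)^3

Eigenvalues and multiplicities (the geometric multiplicity of λ is n − rank(A − λI), which equals the number of Jordan blocks for λ):
  λ = -3: algebraic multiplicity = 3, geometric multiplicity = 2

Determining the block sizes for each eigenvalue:
  λ = -3: 2 blocks summing to 3 forces exactly one block of size 2 and the rest size 1 → block sizes [2, 1]

Assembling the blocks gives a Jordan form
J =
  [-3,  1,  0]
  [ 0, -3,  0]
  [ 0,  0, -3]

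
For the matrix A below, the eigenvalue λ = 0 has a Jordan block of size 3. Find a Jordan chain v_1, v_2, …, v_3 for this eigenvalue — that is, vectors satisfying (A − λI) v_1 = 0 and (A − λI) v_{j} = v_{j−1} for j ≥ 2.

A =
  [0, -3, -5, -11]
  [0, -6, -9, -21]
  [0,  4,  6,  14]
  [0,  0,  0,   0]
A Jordan chain for λ = 0 of length 3:
v_1 = (-2, 0, 0, 0)ᵀ
v_2 = (-3, -6, 4, 0)ᵀ
v_3 = (0, 1, 0, 0)ᵀ

Let N = A − (0)·I. We want v_3 with N^3 v_3 = 0 but N^2 v_3 ≠ 0; then v_{j-1} := N · v_j for j = 3, …, 2.

Pick v_3 = (0, 1, 0, 0)ᵀ.
Then v_2 = N · v_3 = (-3, -6, 4, 0)ᵀ.
Then v_1 = N · v_2 = (-2, 0, 0, 0)ᵀ.

Sanity check: (A − (0)·I) v_1 = (0, 0, 0, 0)ᵀ = 0. ✓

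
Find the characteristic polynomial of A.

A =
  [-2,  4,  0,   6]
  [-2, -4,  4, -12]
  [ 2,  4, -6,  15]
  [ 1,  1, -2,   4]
x^4 + 8*x^3 + 24*x^2 + 32*x + 16

Expanding det(x·I − A) (e.g. by cofactor expansion or by noting that A is similar to its Jordan form J, which has the same characteristic polynomial as A) gives
  χ_A(x) = x^4 + 8*x^3 + 24*x^2 + 32*x + 16
which factors as (x + 2)^4. The eigenvalues (with algebraic multiplicities) are λ = -2 with multiplicity 4.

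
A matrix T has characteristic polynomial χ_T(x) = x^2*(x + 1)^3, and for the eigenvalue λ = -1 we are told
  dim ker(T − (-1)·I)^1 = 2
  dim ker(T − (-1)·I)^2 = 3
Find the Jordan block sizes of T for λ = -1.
Block sizes for λ = -1: [2, 1]

From the dimensions of kernels of powers, the number of Jordan blocks of size at least j is d_j − d_{j−1} where d_j = dim ker(N^j) (with d_0 = 0). Computing the differences gives [2, 1].
The number of blocks of size exactly k is (#blocks of size ≥ k) − (#blocks of size ≥ k + 1), so the partition is: 1 block(s) of size 1, 1 block(s) of size 2.
In nonincreasing order the block sizes are [2, 1].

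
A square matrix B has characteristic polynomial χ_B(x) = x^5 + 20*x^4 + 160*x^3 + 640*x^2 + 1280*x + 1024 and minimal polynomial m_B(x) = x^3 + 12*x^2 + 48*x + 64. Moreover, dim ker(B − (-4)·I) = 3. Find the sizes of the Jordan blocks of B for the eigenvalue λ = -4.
Block sizes for λ = -4: [3, 1, 1]

Step 1 — from the characteristic polynomial, algebraic multiplicity of λ = -4 is 5. From dim ker(B − (-4)·I) = 3, there are exactly 3 Jordan blocks for λ = -4.
Step 2 — from the minimal polynomial, the factor (x + 4)^3 tells us the largest block for λ = -4 has size 3.
Step 3 — with total size 5, 3 blocks, and largest block 3, the block sizes (in nonincreasing order) are [3, 1, 1].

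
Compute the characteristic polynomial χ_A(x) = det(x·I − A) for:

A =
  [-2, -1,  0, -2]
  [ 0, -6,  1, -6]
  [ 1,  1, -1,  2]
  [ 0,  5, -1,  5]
x^4 + 4*x^3 + 6*x^2 + 4*x + 1

Expanding det(x·I − A) (e.g. by cofactor expansion or by noting that A is similar to its Jordan form J, which has the same characteristic polynomial as A) gives
  χ_A(x) = x^4 + 4*x^3 + 6*x^2 + 4*x + 1
which factors as (x + 1)^4. The eigenvalues (with algebraic multiplicities) are λ = -1 with multiplicity 4.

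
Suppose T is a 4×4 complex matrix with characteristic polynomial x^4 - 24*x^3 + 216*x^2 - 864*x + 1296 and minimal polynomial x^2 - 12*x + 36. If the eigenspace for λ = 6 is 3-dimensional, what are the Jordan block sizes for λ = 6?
Block sizes for λ = 6: [2, 1, 1]

Step 1 — from the characteristic polynomial, algebraic multiplicity of λ = 6 is 4. From dim ker(T − (6)·I) = 3, there are exactly 3 Jordan blocks for λ = 6.
Step 2 — from the minimal polynomial, the factor (x − 6)^2 tells us the largest block for λ = 6 has size 2.
Step 3 — with total size 4, 3 blocks, and largest block 2, the block sizes (in nonincreasing order) are [2, 1, 1].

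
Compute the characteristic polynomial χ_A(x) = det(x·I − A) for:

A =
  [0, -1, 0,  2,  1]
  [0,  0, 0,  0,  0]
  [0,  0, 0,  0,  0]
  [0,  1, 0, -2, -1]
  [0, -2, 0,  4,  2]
x^5

Expanding det(x·I − A) (e.g. by cofactor expansion or by noting that A is similar to its Jordan form J, which has the same characteristic polynomial as A) gives
  χ_A(x) = x^5
which factors as x^5. The eigenvalues (with algebraic multiplicities) are λ = 0 with multiplicity 5.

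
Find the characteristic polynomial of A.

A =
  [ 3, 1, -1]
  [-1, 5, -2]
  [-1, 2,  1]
x^3 - 9*x^2 + 27*x - 27

Expanding det(x·I − A) (e.g. by cofactor expansion or by noting that A is similar to its Jordan form J, which has the same characteristic polynomial as A) gives
  χ_A(x) = x^3 - 9*x^2 + 27*x - 27
which factors as (x - 3)^3. The eigenvalues (with algebraic multiplicities) are λ = 3 with multiplicity 3.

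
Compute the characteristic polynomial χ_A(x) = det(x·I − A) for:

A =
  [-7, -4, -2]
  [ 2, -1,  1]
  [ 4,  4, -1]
x^3 + 9*x^2 + 27*x + 27

Expanding det(x·I − A) (e.g. by cofactor expansion or by noting that A is similar to its Jordan form J, which has the same characteristic polynomial as A) gives
  χ_A(x) = x^3 + 9*x^2 + 27*x + 27
which factors as (x + 3)^3. The eigenvalues (with algebraic multiplicities) are λ = -3 with multiplicity 3.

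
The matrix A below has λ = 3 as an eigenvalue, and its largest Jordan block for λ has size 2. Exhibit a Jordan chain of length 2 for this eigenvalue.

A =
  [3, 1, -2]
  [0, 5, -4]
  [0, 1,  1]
A Jordan chain for λ = 3 of length 2:
v_1 = (1, 2, 1)ᵀ
v_2 = (0, 1, 0)ᵀ

Let N = A − (3)·I. We want v_2 with N^2 v_2 = 0 but N^1 v_2 ≠ 0; then v_{j-1} := N · v_j for j = 2, …, 2.

Pick v_2 = (0, 1, 0)ᵀ.
Then v_1 = N · v_2 = (1, 2, 1)ᵀ.

Sanity check: (A − (3)·I) v_1 = (0, 0, 0)ᵀ = 0. ✓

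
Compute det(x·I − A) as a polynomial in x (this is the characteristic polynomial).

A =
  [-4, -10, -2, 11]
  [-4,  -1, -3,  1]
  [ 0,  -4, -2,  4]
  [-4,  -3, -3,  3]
x^4 + 4*x^3 - 16*x - 16

Expanding det(x·I − A) (e.g. by cofactor expansion or by noting that A is similar to its Jordan form J, which has the same characteristic polynomial as A) gives
  χ_A(x) = x^4 + 4*x^3 - 16*x - 16
which factors as (x - 2)*(x + 2)^3. The eigenvalues (with algebraic multiplicities) are λ = -2 with multiplicity 3, λ = 2 with multiplicity 1.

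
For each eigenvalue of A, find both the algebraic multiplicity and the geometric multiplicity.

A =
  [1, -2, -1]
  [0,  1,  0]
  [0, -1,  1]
λ = 1: alg = 3, geom = 1

Step 1 — factor the characteristic polynomial to read off the algebraic multiplicities:
  χ_A(x) = (x - 1)^3

Step 2 — compute geometric multiplicities via the rank-nullity identity g(λ) = n − rank(A − λI):
  rank(A − (1)·I) = 2, so dim ker(A − (1)·I) = n − 2 = 1

Summary:
  λ = 1: algebraic multiplicity = 3, geometric multiplicity = 1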